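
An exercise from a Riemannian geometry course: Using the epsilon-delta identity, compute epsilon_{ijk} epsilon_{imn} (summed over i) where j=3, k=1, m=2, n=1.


Using the identity: epsilon_{ijk} epsilon_{imn} = delta_{jm} delta_{kn} - delta_{jn} delta_{km}.
delta_{32} = 0
delta_{11} = 1
delta_{31} = 0
delta_{12} = 0
Result = 0 * 1 - 0 * 0 = 0 - 0 = 0

0


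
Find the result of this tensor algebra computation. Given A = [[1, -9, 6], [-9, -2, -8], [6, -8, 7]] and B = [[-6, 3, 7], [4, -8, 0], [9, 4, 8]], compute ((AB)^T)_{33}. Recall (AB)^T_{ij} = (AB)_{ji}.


(AB)^T_{ij} = (AB)_{ji} = sum_k A_{jk} B_{ki}.
For i=3, j=3 we need (AB)_{33}:
A_{31} * B_{13} = 6 * 7 = 42
A_{32} * B_{23} = -8 * 0 = 0
A_{33} * B_{33} = 7 * 8 = 56
Sum = 42 + 0 + 56 = 98

98


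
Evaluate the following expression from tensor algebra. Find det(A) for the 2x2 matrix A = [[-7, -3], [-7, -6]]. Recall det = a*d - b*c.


For a 2x2 matrix [[a, b], [c, d]], det = a*d - b*c.
a = -7, b = -3, c = -7, d = -6
a*d = -7 * -6 = 42
b*c = -3 * -7 = 21
det = 42 - 21 = 21

21


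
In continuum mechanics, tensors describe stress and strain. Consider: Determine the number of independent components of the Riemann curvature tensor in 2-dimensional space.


The Riemann tensor in d dimensions has d^2(d^2 - 1)/12 independent components.
d = 2, so d^2 = 4
d^2 - 1 = 3
d^2(d^2 - 1) = 4 * 3 = 12
Divide by 12: 12 / 12 = 1

1


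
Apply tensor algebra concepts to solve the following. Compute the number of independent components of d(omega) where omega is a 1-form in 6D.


The exterior derivative of a p-form is a (p+1)-form.
Its number of independent components is C(n, p+1).
n = 6, p+1 = 2
C(6, 2) = 15

15


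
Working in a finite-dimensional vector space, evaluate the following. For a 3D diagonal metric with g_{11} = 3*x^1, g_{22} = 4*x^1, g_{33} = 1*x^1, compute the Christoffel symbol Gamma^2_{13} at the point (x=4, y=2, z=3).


For a diagonal metric, Gamma^k_{ij} = (1/2) g^{kk} (dg_{ik}/dx_j + dg_{jk}/dx_i - dg_{ij}/dx_k).
The metric is diagonal, so g_{ab} = 0 for a != b.
At the given point: g_{11} = 12, g_{22} = 16, g_{33} = 4
g^{22} = 1/16
dg_{12}/dx_3 = 0 (off-diagonal)
dg_{32}/dx_1 = 0 (off-diagonal)
dg_{13}/dx_2 = 0 (off-diagonal)
Numerator = 0 + 0 - 0 = 0
Gamma^2_{13} = 0 / (2 * 16) = 0

0


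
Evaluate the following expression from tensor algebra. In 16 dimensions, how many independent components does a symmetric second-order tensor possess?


A symmetric rank-2 tensor in d dimensions has d(d+1)/2 independent components.
d = 16
d(d+1)/2 = 16 * 17 / 2 = 272 / 2 = 136

136


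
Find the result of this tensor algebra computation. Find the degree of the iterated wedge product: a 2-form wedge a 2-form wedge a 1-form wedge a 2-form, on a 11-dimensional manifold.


The degree of a wedge product is the sum of the degrees of the individual forms.
Degrees: 2, 2, 1, 2
Total degree = 2 + 2 + 1 + 2 = 7

7


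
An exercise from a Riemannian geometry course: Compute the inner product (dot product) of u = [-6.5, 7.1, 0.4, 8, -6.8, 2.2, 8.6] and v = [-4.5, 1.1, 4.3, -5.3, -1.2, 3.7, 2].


The inner product u . v = sum of u_i * v_i.
Term-by-term: -6.5 * -4.5, 7.1 * 1.1, 0.4 * 4.3, 8 * -5.3, -6.8 * -1.2, 2.2 * 3.7, 8.6 * 2
Products: 29.25, 7.81, 1.72, -42.4, 8.16, 8.14, 17.2
Sum = 29.25 + 7.81 + 1.72 + -42.4 + 8.16 + 8.14 + 17.2 = 29.88

29.88


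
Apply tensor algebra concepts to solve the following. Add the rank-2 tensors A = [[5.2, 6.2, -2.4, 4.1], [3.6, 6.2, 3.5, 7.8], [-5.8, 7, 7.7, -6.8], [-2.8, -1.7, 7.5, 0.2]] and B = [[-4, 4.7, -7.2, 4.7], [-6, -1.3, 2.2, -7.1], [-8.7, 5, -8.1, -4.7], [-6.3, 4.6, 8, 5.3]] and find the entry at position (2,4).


Tensor addition is component-wise: (A + B)_{ij} = A_{ij} + B_{ij}.
A_{24} = 7.8
B_{24} = -7.1
(A + B)_{24} = 7.8 + -7.1 = 0.7

0.7


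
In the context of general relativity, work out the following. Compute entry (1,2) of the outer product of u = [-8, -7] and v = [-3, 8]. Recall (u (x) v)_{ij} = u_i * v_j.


The outer product entry T_{ij} = u_i * v_j.
We need i=1, j=2.
u_1 = -8, v_2 = 8
T_{1,2} = -8 * 8 = -64

-64


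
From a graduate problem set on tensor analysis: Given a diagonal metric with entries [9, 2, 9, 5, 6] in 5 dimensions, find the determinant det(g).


For a diagonal metric, the determinant is the product of diagonal entries.
Diagonal entries: 9, 2, 9, 5, 6
det(g) = 9 * 2 * 9 * 5 * 6 = 4860

4860


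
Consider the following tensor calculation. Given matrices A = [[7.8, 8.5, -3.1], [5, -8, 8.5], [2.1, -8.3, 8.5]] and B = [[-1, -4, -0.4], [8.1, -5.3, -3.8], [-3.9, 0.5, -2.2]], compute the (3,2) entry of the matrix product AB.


(AB)_{ij} = sum_k A_{ik} B_{kj}.
For i=3, j=2:
A_{31} * B_{12} = 2.1 * -4 = -8.4
A_{32} * B_{22} = -8.3 * -5.3 = 43.99
A_{33} * B_{32} = 8.5 * 0.5 = 4.25
Sum = -8.4 + 43.99 + 4.25 = 39.84

39.84


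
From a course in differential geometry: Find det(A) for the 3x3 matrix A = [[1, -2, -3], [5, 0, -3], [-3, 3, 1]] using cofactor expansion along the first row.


Expanding along the first row, det(A) = a11*M_11 - a12*M_12 + a13*M_13, where M_1j is the (1,j) minor.
Minor M_11 = 0*1 - -3*3 = 9
Minor M_12 = 5*1 - -3*-3 = -4
Minor M_13 = 5*3 - 0*-3 = 15
det = 1*(9) - -2*(-4) + -3*(15)
    = 9 - 8 + -45
    = -44

-44


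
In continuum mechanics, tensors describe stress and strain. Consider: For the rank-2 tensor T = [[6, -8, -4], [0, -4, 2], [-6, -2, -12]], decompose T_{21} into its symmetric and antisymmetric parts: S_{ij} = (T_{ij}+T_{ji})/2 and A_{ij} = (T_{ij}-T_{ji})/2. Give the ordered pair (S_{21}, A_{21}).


T_{21} = 0
T_{12} = -8
S_{21} = (0 + -8)/2 = -8/2 = -4
A_{21} = (0 - -8)/2 = 8/2 = 4
Check: S + A = -4 + 4 = 0 = T_{21}.

(-4, 4)


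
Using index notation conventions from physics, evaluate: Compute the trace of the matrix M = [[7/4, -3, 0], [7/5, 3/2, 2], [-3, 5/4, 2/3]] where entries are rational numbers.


The trace is the sum of diagonal entries.
Diagonal: M[1,1] = 7/4, M[2,2] = 3/2, M[3,3] = 2/3
Tr(M) = 7/4 + 3/2 + 2/3
Computing step by step:
After adding M[1,1]: 7/4
After adding M[2,2]: 13/4
After adding M[3,3]: 47/12
Tr(M) = 47/12

47/12


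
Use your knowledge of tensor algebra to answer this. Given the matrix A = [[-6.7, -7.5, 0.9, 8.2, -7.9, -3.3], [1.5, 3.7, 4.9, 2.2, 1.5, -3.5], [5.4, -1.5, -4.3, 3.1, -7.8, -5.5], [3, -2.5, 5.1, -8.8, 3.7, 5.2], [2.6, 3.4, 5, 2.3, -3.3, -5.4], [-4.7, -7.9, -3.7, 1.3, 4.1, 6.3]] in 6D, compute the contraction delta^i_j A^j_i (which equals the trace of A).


The contraction (trace) of a rank-2 tensor is the sum of its diagonal elements.
Diagonal entries: A[1,1] = -6.7, A[2,2] = 3.7, A[3,3] = -4.3, A[4,4] = -8.8, A[5,5] = -3.3, A[6,6] = 6.3
Tr(A) = -6.7 + 3.7 + -4.3 + -8.8 + -3.3 + 6.3 = -13.1

-13.1


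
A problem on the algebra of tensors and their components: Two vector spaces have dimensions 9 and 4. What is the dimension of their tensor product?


The dimension of a tensor product is the product of dimensions.
dim(V) = 9, dim(W) = 4
dim(V (x) W) = 9 * 4 = 36

36


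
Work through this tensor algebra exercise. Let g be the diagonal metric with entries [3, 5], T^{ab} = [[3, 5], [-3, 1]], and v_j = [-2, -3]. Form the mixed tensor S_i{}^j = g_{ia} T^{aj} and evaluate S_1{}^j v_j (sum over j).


Step 1: lower the first index. For a diagonal metric, g_{ia} T^{aj} = g_{ii} T^{ij} (no sum on i).
g_{11} = 3
S_1{}^1 = 3 * T^{11} = 3 * 3 = 9
S_1{}^2 = 3 * T^{12} = 3 * 5 = 15
Step 2: contract S_1{}^j with v_j.
S_1{}^1 * v_1 = 9 * -2 = -18
S_1{}^2 * v_2 = 15 * -3 = -45
Result = -18 + -45 = -63

-63


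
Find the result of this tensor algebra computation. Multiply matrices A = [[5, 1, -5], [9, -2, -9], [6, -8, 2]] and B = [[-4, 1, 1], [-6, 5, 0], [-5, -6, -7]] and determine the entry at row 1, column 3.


(AB)_{ij} = sum_k A_{ik} B_{kj}.
For i=1, j=3:
A_{11} * B_{13} = 5 * 1 = 5
A_{12} * B_{23} = 1 * 0 = 0
A_{13} * B_{33} = -5 * -7 = 35
Sum = 5 + 0 + 35 = 40

40


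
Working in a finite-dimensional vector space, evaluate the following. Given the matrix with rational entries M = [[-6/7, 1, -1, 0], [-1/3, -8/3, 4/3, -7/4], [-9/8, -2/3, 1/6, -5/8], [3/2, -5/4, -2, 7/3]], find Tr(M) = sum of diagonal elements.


The trace is the sum of diagonal entries.
Diagonal: M[1,1] = -6/7, M[2,2] = -8/3, M[3,3] = 1/6, M[4,4] = 7/3
Tr(M) = -6/7 + -8/3 + 1/6 + 7/3
Computing step by step:
After adding M[1,1]: -6/7
After adding M[2,2]: -74/21
After adding M[3,3]: -47/14
After adding M[4,4]: -43/42
Tr(M) = -43/42

-43/42


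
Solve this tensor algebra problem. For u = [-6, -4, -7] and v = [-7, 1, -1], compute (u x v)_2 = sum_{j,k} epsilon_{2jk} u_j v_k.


(u x v)_2 = sum_{j,k} epsilon_{2jk} u_j v_k. Only permutations of (1,2,3) contribute; the two non-zero terms are:
eps_{213} u_1 v_3 = -1 * -6 * -1 = -6
eps_{231} u_3 v_1 = 1 * -7 * -7 = 49
(u x v)_2 = 43

43


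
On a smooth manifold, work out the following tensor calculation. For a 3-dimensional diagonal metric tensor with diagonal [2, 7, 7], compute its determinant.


For a diagonal metric, the determinant is the product of diagonal entries.
Diagonal entries: 2, 7, 7
det(g) = 2 * 7 * 7 = 98

98


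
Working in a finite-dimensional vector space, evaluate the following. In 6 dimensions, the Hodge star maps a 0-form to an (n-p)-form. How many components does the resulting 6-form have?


The Hodge dual of a p-form on an n-dimensional manifold is an (n-p)-form.
n = 6, p = 0, so dual degree = 6 - 0 = 6
The number of components is C(n, n-p) = C(6, 6) = 1

1


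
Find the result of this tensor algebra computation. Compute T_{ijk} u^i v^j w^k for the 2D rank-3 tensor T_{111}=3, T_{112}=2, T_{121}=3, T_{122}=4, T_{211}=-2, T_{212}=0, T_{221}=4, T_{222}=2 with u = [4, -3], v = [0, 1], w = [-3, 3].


S = sum over i,j,k of T_{ijk} u_i v_j w_k. Expanding all 8 terms:
T_{111}*u_1*v_1*w_1 = 3*4*0*-3 = 0  (running total: 0)
T_{112}*u_1*v_1*w_2 = 2*4*0*3 = 0  (running total: 0)
T_{121}*u_1*v_2*w_1 = 3*4*1*-3 = -36  (running total: -36)
T_{122}*u_1*v_2*w_2 = 4*4*1*3 = 48  (running total: 12)
T_{211}*u_2*v_1*w_1 = -2*-3*0*-3 = 0  (running total: 12)
T_{212}*u_2*v_1*w_2 = 0*-3*0*3 = 0  (running total: 12)
T_{221}*u_2*v_2*w_1 = 4*-3*1*-3 = 36  (running total: 48)
T_{222}*u_2*v_2*w_2 = 2*-3*1*3 = -18  (running total: 30)
S = 30

30


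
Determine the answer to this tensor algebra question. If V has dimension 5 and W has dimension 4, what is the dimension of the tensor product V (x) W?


The dimension of a tensor product is the product of dimensions.
dim(V) = 5, dim(W) = 4
dim(V (x) W) = 5 * 4 = 20

20


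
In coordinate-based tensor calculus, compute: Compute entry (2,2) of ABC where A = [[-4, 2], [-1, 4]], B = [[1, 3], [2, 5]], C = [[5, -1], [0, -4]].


(ABC)_{22} = sum_m (AB)_{2m} C_{m2}. First compute row 2 of AB.
(AB)_{21} = -1*1 + 4*2 = 7
(AB)_{22} = -1*3 + 4*5 = 17
Now contract with column 2 of C:
(AB)_{21} * C_{12} = 7 * -1 = -7
(AB)_{22} * C_{22} = 17 * -4 = -68
(ABC)_{22} = -7 + -68 = -75

-75


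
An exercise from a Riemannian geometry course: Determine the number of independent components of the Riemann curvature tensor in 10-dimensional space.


The Riemann tensor in d dimensions has d^2(d^2 - 1)/12 independent components.
d = 10, so d^2 = 100
d^2 - 1 = 99
d^2(d^2 - 1) = 100 * 99 = 9900
Divide by 12: 9900 / 12 = 825

825


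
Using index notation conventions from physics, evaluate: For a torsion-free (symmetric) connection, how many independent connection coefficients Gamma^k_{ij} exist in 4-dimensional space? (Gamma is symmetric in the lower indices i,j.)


Christoffel symbols Gamma^k_{ij} are symmetric in i,j, so there are d * d(d+1)/2 independent symbols.
d = 4
d(d+1)/2 = 4 * 5 / 2 = 10
Total = 4 * 10 = 40

40


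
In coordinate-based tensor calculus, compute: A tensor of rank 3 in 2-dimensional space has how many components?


The number of components of a rank-r tensor in d dimensions is d^r.
Here d = 2 and r = 3.
2^3 = 8

8


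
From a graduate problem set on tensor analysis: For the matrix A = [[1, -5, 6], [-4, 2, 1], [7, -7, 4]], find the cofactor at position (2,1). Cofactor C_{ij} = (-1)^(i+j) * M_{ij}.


To find cofactor C_{21}, delete row 2 and column 1.
The resulting 2x2 submatrix is: [[-5, 6], [-7, 4]]
Minor M_{21} = -5*4 - 6*-7
  = -20 - -42 = 22
Sign = (-1)^(2+1) = (-1)^3 = -1
Cofactor C_{21} = -1 * 22 = -22

-22


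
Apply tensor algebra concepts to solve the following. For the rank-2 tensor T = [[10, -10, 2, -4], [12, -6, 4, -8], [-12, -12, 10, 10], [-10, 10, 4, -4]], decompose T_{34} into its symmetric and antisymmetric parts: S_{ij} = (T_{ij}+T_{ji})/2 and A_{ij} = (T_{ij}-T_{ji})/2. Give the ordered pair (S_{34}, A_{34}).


T_{34} = 10
T_{43} = 4
S_{34} = (10 + 4)/2 = 14/2 = 7
A_{34} = (10 - 4)/2 = 6/2 = 3
Check: S + A = 7 + 3 = 10 = T_{34}.

(7, 3)


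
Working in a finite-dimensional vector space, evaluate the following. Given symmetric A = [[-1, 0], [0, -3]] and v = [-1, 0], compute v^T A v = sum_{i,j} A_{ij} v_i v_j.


First compute Av:
(Av)_1 = -1*-1 + 0*0 = 1
(Av)_2 = 0*-1 + -3*0 = 0
Av = [1, 0]
Then v^T (Av) = -1*1 + 0*0
= -1 + 0 = -1

-1


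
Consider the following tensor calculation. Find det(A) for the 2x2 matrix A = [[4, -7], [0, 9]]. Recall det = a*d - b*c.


For a 2x2 matrix [[a, b], [c, d]], det = a*d - b*c.
a = 4, b = -7, c = 0, d = 9
a*d = 4 * 9 = 36
b*c = -7 * 0 = 0
det = 36 - 0 = 36

36


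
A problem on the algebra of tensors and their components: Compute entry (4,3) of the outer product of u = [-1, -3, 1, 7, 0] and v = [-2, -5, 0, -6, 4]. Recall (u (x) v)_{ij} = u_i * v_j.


The outer product entry T_{ij} = u_i * v_j.
We need i=4, j=3.
u_4 = 7, v_3 = 0
T_{4,3} = 7 * 0 = 0

0


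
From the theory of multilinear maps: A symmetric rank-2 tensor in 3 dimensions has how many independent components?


A symmetric rank-2 tensor in d dimensions has d(d+1)/2 independent components.
d = 3
d(d+1)/2 = 3 * 4 / 2 = 12 / 2 = 6

6


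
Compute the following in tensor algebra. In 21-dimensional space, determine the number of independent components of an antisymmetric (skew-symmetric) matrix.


An antisymmetric rank-2 tensor satisfies A_{ij} = -A_{ji}, so diagonal entries are zero.
The independent components are the upper-triangular entries: C(n, 2) = n(n-1)/2.
n = 21
C(21, 2) = 21 * 20 / 2 = 420 / 2 = 210

210


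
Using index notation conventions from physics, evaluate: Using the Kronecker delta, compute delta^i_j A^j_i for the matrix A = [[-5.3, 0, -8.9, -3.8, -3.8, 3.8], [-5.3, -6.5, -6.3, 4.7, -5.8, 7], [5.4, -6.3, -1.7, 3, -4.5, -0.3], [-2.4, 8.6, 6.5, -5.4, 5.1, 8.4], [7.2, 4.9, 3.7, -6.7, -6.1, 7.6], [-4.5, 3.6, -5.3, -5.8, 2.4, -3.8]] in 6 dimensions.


The contraction (trace) of a rank-2 tensor is the sum of its diagonal elements.
Diagonal entries: A[1,1] = -5.3, A[2,2] = -6.5, A[3,3] = -1.7, A[4,4] = -5.4, A[5,5] = -6.1, A[6,6] = -3.8
Tr(A) = -5.3 + -6.5 + -1.7 + -5.4 + -6.1 + -3.8 = -28.8

-28.8


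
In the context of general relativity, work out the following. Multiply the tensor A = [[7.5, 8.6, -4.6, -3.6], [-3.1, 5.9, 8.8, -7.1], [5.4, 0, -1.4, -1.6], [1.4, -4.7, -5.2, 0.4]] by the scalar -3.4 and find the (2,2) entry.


Scalar multiplication: (cA)_{ij} = c * A_{ij}.
c = -3.4
A_{22} = 5.9
(cA)_{22} = -3.4 * 5.9 = -20.06

-20.06


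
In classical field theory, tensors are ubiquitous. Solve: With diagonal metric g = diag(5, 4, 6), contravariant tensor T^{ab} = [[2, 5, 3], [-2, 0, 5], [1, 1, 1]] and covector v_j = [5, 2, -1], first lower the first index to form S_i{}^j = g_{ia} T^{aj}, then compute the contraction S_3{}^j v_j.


Step 1: lower the first index. For a diagonal metric, g_{ia} T^{aj} = g_{ii} T^{ij} (no sum on i).
g_{33} = 6
S_3{}^1 = 6 * T^{31} = 6 * 1 = 6
S_3{}^2 = 6 * T^{32} = 6 * 1 = 6
S_3{}^3 = 6 * T^{33} = 6 * 1 = 6
Step 2: contract S_3{}^j with v_j.
S_3{}^1 * v_1 = 6 * 5 = 30
S_3{}^2 * v_2 = 6 * 2 = 12
S_3{}^3 * v_3 = 6 * -1 = -6
Result = 30 + 12 + -6 = 36

36


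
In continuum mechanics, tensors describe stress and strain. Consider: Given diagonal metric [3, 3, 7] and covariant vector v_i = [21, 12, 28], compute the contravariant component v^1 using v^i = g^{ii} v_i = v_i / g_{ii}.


To raise an index with a diagonal metric: v^i = v_i / g_{ii}.
For index 1: v_1 = 21, g_{11} = 3
v^1 = 21 / 3 = 7

7


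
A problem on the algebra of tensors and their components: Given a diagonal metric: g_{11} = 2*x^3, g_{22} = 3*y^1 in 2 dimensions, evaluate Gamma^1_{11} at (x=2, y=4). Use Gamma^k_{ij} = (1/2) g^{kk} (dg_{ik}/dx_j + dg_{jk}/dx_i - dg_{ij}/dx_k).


For a diagonal metric, Gamma^k_{ij} = (1/2) g^{kk} (dg_{ik}/dx_j + dg_{jk}/dx_i - dg_{ij}/dx_k).
The metric is diagonal, so g_{ab} = 0 for a != b.
At the given point: g_{11} = 16, g_{22} = 12
g^{11} = 1/16
dg_{11}/dx_1 = dg_{11}/dx_1 = 24
dg_{11}/dx_1 = dg_{11}/dx_1 = 24
dg_{11}/dx_1 = dg_{11}/dx_1 = 24
Numerator = 24 + 24 - 24 = 24
Gamma^1_{11} = 24 / (2 * 16) = 3/4

3/4


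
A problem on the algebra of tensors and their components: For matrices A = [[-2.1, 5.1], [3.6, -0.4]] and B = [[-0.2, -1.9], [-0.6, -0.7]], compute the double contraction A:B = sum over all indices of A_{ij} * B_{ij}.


A:B = sum over all i,j of A_{ij} * B_{ij}.
Row 1: -2.1*-0.2=0.42, 5.1*-1.9=-9.69 => row sum = -9.27
Row 2: 3.6*-0.6=-2.16, -0.4*-0.7=0.28 => row sum = -1.88
Total = -9.27 + -1.88 = -11.15

-11.15


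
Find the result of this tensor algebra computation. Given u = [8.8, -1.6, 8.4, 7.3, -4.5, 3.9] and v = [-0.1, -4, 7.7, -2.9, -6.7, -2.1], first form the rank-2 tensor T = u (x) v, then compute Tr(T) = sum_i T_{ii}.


The outer product gives T_{ij} = u_i v_j.
The trace (contraction) is Tr(T) = sum_i T_{ii} = sum_i u_i v_i.
Diagonal entries:
T_{11} = u_1 * v_1 = 8.8 * -0.1 = -0.88
T_{22} = u_2 * v_2 = -1.6 * -4 = 6.4
T_{33} = u_3 * v_3 = 8.4 * 7.7 = 64.68
T_{44} = u_4 * v_4 = 7.3 * -2.9 = -21.17
T_{55} = u_5 * v_5 = -4.5 * -6.7 = 30.15
T_{66} = u_6 * v_6 = 3.9 * -2.1 = -8.19
Tr(T) = -0.88 + 6.4 + 64.68 + -21.17 + 30.15 + -8.19 = 70.99

70.99


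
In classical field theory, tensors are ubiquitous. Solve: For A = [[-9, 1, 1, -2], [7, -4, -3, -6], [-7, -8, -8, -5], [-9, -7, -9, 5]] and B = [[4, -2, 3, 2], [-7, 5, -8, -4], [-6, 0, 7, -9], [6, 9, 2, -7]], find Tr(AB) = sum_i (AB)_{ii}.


Tr(AB) = sum_i (AB)_{ii} where (AB)_{ii} = sum_k A_{ik} B_{ki}.
(AB)_{11} = -9*4 + 1*-7 + 1*-6 + -2*6 = -61
(AB)_{22} = 7*-2 + -4*5 + -3*0 + -6*9 = -88
(AB)_{33} = -7*3 + -8*-8 + -8*7 + -5*2 = -23
(AB)_{44} = -9*2 + -7*-4 + -9*-9 + 5*-7 = 56
Tr(AB) = -61 + -88 + -23 + 56 = -116

-116


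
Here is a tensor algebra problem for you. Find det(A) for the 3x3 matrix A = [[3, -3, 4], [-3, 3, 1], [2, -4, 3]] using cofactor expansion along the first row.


Expanding along the first row, det(A) = a11*M_11 - a12*M_12 + a13*M_13, where M_1j is the (1,j) minor.
Minor M_11 = 3*3 - 1*-4 = 13
Minor M_12 = -3*3 - 1*2 = -11
Minor M_13 = -3*-4 - 3*2 = 6
det = 3*(13) - -3*(-11) + 4*(6)
    = 39 - 33 + 24
    = 30

30


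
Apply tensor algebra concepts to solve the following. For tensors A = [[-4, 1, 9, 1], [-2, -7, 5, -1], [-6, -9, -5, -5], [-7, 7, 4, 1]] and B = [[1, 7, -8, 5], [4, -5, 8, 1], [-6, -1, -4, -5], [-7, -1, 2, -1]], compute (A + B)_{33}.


Tensor addition is component-wise: (A + B)_{ij} = A_{ij} + B_{ij}.
A_{33} = -5
B_{33} = -4
(A + B)_{33} = -5 + -4 = -9

-9


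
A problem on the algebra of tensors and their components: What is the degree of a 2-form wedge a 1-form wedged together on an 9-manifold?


The degree of a wedge product is the sum of the degrees of the individual forms.
Degrees: 2, 1
Total degree = 2 + 1 = 3

3


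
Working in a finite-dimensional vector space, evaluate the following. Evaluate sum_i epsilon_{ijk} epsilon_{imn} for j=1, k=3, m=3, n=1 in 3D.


Using the identity: epsilon_{ijk} epsilon_{imn} = delta_{jm} delta_{kn} - delta_{jn} delta_{km}.
delta_{13} = 0
delta_{31} = 0
delta_{11} = 1
delta_{33} = 1
Result = 0 * 0 - 1 * 1 = 0 - 1 = -1

-1


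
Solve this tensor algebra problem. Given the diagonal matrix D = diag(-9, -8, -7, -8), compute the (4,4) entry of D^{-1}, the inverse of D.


For a diagonal matrix, the inverse has entries (D^{-1})_{ii} = 1/d_{ii}.
The diagonal entries are: d_{11} = -9, d_{22} = -8, d_{33} = -7, d_{44} = -8
We need (D^{-1})_{44} = 1/d_{44} = 1/-8 = -1/8

-1/8


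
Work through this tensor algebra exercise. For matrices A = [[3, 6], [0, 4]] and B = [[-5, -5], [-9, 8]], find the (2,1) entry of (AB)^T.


(AB)^T_{ij} = (AB)_{ji} = sum_k A_{jk} B_{ki}.
For i=2, j=1 we need (AB)_{12}:
A_{11} * B_{12} = 3 * -5 = -15
A_{12} * B_{22} = 6 * 8 = 48
Sum = -15 + 48 = 33

33


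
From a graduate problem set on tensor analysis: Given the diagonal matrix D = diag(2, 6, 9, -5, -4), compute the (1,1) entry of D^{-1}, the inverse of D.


For a diagonal matrix, the inverse has entries (D^{-1})_{ii} = 1/d_{ii}.
The diagonal entries are: d_{11} = 2, d_{22} = 6, d_{33} = 9, d_{44} = -5, d_{55} = -4
We need (D^{-1})_{11} = 1/d_{11} = 1/2 = 1/2

1/2


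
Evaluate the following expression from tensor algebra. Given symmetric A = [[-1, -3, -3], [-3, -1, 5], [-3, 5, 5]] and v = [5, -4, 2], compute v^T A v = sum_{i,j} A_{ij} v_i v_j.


First compute Av:
(Av)_1 = -1*5 + -3*-4 + -3*2 = 1
(Av)_2 = -3*5 + -1*-4 + 5*2 = -1
(Av)_3 = -3*5 + 5*-4 + 5*2 = -25
Av = [1, -1, -25]
Then v^T (Av) = 5*1 + -4*-1 + 2*-25
= 5 + 4 + -50 = -41

-41


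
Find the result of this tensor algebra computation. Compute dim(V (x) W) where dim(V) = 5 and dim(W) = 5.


The dimension of a tensor product is the product of dimensions.
dim(V) = 5, dim(W) = 5
dim(V (x) W) = 5 * 5 = 25

25


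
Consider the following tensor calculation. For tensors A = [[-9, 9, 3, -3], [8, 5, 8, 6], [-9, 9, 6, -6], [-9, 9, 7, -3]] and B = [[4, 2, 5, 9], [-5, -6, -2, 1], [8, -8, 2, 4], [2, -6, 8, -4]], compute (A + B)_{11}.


Tensor addition is component-wise: (A + B)_{ij} = A_{ij} + B_{ij}.
A_{11} = -9
B_{11} = 4
(A + B)_{11} = -9 + 4 = -5

-5


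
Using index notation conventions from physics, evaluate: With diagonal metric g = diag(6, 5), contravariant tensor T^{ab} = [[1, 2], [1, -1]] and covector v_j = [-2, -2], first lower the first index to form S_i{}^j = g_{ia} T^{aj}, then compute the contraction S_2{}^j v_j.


Step 1: lower the first index. For a diagonal metric, g_{ia} T^{aj} = g_{ii} T^{ij} (no sum on i).
g_{22} = 5
S_2{}^1 = 5 * T^{21} = 5 * 1 = 5
S_2{}^2 = 5 * T^{22} = 5 * -1 = -5
Step 2: contract S_2{}^j with v_j.
S_2{}^1 * v_1 = 5 * -2 = -10
S_2{}^2 * v_2 = -5 * -2 = 10
Result = -10 + 10 = 0

0


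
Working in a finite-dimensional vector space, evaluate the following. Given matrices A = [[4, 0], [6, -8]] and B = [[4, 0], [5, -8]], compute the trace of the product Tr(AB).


Tr(AB) = sum_i (AB)_{ii} where (AB)_{ii} = sum_k A_{ik} B_{ki}.
(AB)_{11} = 4*4 + 0*5 = 16
(AB)_{22} = 6*0 + -8*-8 = 64
Tr(AB) = 16 + 64 = 80

80


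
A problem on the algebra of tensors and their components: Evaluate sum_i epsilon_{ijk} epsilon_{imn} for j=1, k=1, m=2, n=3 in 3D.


Using the identity: epsilon_{ijk} epsilon_{imn} = delta_{jm} delta_{kn} - delta_{jn} delta_{km}.
delta_{12} = 0
delta_{13} = 0
delta_{13} = 0
delta_{12} = 0
Result = 0 * 0 - 0 * 0 = 0 - 0 = 0

0


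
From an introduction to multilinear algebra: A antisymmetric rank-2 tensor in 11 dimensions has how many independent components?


A antisymmetric rank-2 tensor in d dimensions has d(d-1)/2 independent components.
d = 11
d(d-1)/2 = 11 * 10 / 2 = 110 / 2 = 55

55


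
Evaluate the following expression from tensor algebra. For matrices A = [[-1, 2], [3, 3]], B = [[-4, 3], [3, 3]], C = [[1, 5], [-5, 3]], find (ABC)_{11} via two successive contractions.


(ABC)_{11} = sum_m (AB)_{1m} C_{m1}. First compute row 1 of AB.
(AB)_{11} = -1*-4 + 2*3 = 10
(AB)_{12} = -1*3 + 2*3 = 3
Now contract with column 1 of C:
(AB)_{11} * C_{11} = 10 * 1 = 10
(AB)_{12} * C_{21} = 3 * -5 = -15
(ABC)_{11} = 10 + -15 = -5

-5


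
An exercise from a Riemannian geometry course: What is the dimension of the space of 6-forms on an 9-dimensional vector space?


The dimension of the space of p-forms on an n-dimensional space is C(n, p).
n = 9, p = 6
C(9, 6) = 9! / (6! * 3!) = 84

84


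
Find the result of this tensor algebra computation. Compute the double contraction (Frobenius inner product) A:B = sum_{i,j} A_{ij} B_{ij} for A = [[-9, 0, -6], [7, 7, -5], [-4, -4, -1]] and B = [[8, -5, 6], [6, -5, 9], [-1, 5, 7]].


A:B = sum over all i,j of A_{ij} * B_{ij}.
Row 1: -9*8=-72, 0*-5=0, -6*6=-36 => row sum = -108
Row 2: 7*6=42, 7*-5=-35, -5*9=-45 => row sum = -38
Row 3: -4*-1=4, -4*5=-20, -1*7=-7 => row sum = -23
Total = -108 + -38 + -23 = -169

-169


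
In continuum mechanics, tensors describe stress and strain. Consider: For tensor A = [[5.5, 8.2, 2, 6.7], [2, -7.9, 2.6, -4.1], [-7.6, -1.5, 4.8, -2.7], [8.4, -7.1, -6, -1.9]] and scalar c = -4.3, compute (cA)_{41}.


Scalar multiplication: (cA)_{ij} = c * A_{ij}.
c = -4.3
A_{41} = 8.4
(cA)_{41} = -4.3 * 8.4 = -36.12

-36.12


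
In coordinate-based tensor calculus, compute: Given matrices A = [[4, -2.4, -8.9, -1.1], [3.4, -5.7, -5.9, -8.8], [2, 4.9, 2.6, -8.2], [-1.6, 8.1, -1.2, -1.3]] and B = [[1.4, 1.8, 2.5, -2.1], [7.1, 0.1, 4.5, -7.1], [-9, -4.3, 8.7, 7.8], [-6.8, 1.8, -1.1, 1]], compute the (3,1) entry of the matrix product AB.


(AB)_{ij} = sum_k A_{ik} B_{kj}.
For i=3, j=1:
A_{31} * B_{11} = 2 * 1.4 = 2.8
A_{32} * B_{21} = 4.9 * 7.1 = 34.79
A_{33} * B_{31} = 2.6 * -9 = -23.4
A_{34} * B_{41} = -8.2 * -6.8 = 55.76
Sum = 2.8 + 34.79 + -23.4 + 55.76 = 69.95

69.95


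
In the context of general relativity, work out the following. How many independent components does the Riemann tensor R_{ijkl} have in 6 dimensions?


The Riemann tensor in d dimensions has d^2(d^2 - 1)/12 independent components.
d = 6, so d^2 = 36
d^2 - 1 = 35
d^2(d^2 - 1) = 36 * 35 = 1260
Divide by 12: 1260 / 12 = 105

105


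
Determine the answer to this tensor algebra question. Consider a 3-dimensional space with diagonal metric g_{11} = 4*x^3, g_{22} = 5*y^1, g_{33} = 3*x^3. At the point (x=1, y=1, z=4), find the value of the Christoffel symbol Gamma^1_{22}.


For a diagonal metric, Gamma^k_{ij} = (1/2) g^{kk} (dg_{ik}/dx_j + dg_{jk}/dx_i - dg_{ij}/dx_k).
The metric is diagonal, so g_{ab} = 0 for a != b.
At the given point: g_{11} = 4, g_{22} = 5, g_{33} = 3
g^{11} = 1/4
dg_{21}/dx_2 = 0 (off-diagonal)
dg_{21}/dx_2 = 0 (off-diagonal)
dg_{22}/dx_1 = dg_{22}/dx_1 = 0
Numerator = 0 + 0 - 0 = 0
Gamma^1_{22} = 0 / (2 * 4) = 0

0


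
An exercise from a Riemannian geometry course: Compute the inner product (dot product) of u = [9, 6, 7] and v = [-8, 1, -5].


The inner product u . v = sum of u_i * v_i.
Term-by-term: 9 * -8, 6 * 1, 7 * -5
Products: -72, 6, -35
Sum = -72 + 6 + -35 = -101

-101


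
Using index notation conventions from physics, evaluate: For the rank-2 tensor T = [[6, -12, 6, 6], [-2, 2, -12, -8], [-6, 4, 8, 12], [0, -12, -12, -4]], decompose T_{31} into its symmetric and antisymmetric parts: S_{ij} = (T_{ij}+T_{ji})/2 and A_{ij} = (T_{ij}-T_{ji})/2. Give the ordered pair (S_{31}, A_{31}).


T_{31} = -6
T_{13} = 6
S_{31} = (-6 + 6)/2 = 0/2 = 0
A_{31} = (-6 - 6)/2 = -12/2 = -6
Check: S + A = 0 + -6 = -6 = T_{31}.

(0, -6)


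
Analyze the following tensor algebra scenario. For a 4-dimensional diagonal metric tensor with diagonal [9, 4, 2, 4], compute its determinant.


For a diagonal metric, the determinant is the product of diagonal entries.
Diagonal entries: 9, 4, 2, 4
det(g) = 9 * 4 * 2 * 4 = 288

288


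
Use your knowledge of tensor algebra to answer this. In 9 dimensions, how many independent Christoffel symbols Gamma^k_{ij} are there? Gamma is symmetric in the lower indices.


Christoffel symbols Gamma^k_{ij} are symmetric in i,j, so there are d * d(d+1)/2 independent symbols.
d = 9
d(d+1)/2 = 9 * 10 / 2 = 45
Total = 9 * 45 = 405

405


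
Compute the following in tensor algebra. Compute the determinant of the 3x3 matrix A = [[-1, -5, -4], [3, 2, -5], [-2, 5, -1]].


Expanding along the first row, det(A) = a11*M_11 - a12*M_12 + a13*M_13, where M_1j is the (1,j) minor.
Minor M_11 = 2*-1 - -5*5 = 23
Minor M_12 = 3*-1 - -5*-2 = -13
Minor M_13 = 3*5 - 2*-2 = 19
det = -1*(23) - -5*(-13) + -4*(19)
    = -23 - 65 + -76
    = -164

-164


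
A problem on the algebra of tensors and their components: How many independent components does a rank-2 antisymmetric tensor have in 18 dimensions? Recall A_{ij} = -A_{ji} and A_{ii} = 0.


An antisymmetric rank-2 tensor satisfies A_{ij} = -A_{ji}, so diagonal entries are zero.
The independent components are the upper-triangular entries: C(n, 2) = n(n-1)/2.
n = 18
C(18, 2) = 18 * 17 / 2 = 306 / 2 = 153

153


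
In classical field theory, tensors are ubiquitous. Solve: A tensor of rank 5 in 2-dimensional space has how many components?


The number of components of a rank-r tensor in d dimensions is d^r.
Here d = 2 and r = 5.
2^5 = 32

32


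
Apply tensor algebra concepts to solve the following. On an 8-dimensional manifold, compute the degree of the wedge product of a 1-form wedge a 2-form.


The degree of a wedge product is the sum of the degrees of the individual forms.
Degrees: 1, 2
Total degree = 1 + 2 = 3

3


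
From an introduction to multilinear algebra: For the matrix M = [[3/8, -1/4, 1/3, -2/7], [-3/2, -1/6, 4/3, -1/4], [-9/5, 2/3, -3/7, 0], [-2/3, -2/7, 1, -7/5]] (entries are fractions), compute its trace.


The trace is the sum of diagonal entries.
Diagonal: M[1,1] = 3/8, M[2,2] = -1/6, M[3,3] = -3/7, M[4,4] = -7/5
Tr(M) = 3/8 + -1/6 + -3/7 + -7/5
Computing step by step:
After adding M[1,1]: 3/8
After adding M[2,2]: 5/24
After adding M[3,3]: -37/168
After adding M[4,4]: -1361/840
Tr(M) = -1361/840

-1361/840


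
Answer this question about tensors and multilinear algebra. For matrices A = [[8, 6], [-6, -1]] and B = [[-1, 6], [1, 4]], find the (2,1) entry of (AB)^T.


(AB)^T_{ij} = (AB)_{ji} = sum_k A_{jk} B_{ki}.
For i=2, j=1 we need (AB)_{12}:
A_{11} * B_{12} = 8 * 6 = 48
A_{12} * B_{22} = 6 * 4 = 24
Sum = 48 + 24 = 72

72


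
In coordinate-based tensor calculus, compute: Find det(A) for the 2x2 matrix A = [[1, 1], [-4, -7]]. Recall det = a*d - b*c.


For a 2x2 matrix [[a, b], [c, d]], det = a*d - b*c.
a = 1, b = 1, c = -4, d = -7
a*d = 1 * -7 = -7
b*c = 1 * -4 = -4
det = -7 - -4 = -3

-3


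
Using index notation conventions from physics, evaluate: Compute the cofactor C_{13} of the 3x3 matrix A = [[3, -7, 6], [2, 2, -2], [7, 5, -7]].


To find cofactor C_{13}, delete row 1 and column 3.
The resulting 2x2 submatrix is: [[2, 2], [7, 5]]
Minor M_{13} = 2*5 - 2*7
  = 10 - 14 = -4
Sign = (-1)^(1+3) = (-1)^4 = 1
Cofactor C_{13} = 1 * -4 = -4

-4


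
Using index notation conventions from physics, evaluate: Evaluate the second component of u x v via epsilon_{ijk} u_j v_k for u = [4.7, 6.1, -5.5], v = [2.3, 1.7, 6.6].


(u x v)_2 = sum_{j,k} epsilon_{2jk} u_j v_k. Only permutations of (1,2,3) contribute; the two non-zero terms are:
eps_{213} u_1 v_3 = -1 * 4.7 * 6.6 = -31.02
eps_{231} u_3 v_1 = 1 * -5.5 * 2.3 = -12.65
(u x v)_2 = -43.67

-43.67


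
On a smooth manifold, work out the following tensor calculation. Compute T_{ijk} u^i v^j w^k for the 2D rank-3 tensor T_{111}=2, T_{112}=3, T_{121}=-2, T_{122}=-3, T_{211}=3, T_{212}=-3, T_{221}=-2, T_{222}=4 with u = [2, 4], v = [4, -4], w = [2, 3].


S = sum over i,j,k of T_{ijk} u_i v_j w_k. Expanding all 8 terms:
T_{111}*u_1*v_1*w_1 = 2*2*4*2 = 32  (running total: 32)
T_{112}*u_1*v_1*w_2 = 3*2*4*3 = 72  (running total: 104)
T_{121}*u_1*v_2*w_1 = -2*2*-4*2 = 32  (running total: 136)
T_{122}*u_1*v_2*w_2 = -3*2*-4*3 = 72  (running total: 208)
T_{211}*u_2*v_1*w_1 = 3*4*4*2 = 96  (running total: 304)
T_{212}*u_2*v_1*w_2 = -3*4*4*3 = -144  (running total: 160)
T_{221}*u_2*v_2*w_1 = -2*4*-4*2 = 64  (running total: 224)
T_{222}*u_2*v_2*w_2 = 4*4*-4*3 = -192  (running total: 32)
S = 32

32


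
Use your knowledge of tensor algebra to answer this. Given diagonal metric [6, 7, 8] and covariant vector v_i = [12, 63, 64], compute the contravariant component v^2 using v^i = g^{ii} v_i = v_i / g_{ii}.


To raise an index with a diagonal metric: v^i = v_i / g_{ii}.
For index 2: v_2 = 63, g_{22} = 7
v^2 = 63 / 7 = 9

9


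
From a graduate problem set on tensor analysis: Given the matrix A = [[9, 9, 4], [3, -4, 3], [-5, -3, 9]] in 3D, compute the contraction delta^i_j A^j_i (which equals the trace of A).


The contraction (trace) of a rank-2 tensor is the sum of its diagonal elements.
Diagonal entries: A[1,1] = 9, A[2,2] = -4, A[3,3] = 9
Tr(A) = 9 + -4 + 9 = 14

14


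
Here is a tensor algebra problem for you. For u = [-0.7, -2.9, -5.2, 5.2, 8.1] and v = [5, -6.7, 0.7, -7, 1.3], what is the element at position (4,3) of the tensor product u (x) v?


The outer product entry T_{ij} = u_i * v_j.
We need i=4, j=3.
u_4 = 5.2, v_3 = 0.7
T_{4,3} = 5.2 * 0.7 = 3.64

3.64


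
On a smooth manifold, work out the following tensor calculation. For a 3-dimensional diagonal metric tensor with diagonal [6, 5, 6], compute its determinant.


For a diagonal metric, the determinant is the product of diagonal entries.
Diagonal entries: 6, 5, 6
det(g) = 6 * 5 * 6 = 180

180


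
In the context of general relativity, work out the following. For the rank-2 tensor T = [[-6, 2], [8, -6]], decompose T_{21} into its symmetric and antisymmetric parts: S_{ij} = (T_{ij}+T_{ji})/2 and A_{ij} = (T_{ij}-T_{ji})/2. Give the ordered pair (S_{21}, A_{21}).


T_{21} = 8
T_{12} = 2
S_{21} = (8 + 2)/2 = 10/2 = 5
A_{21} = (8 - 2)/2 = 6/2 = 3
Check: S + A = 5 + 3 = 8 = T_{21}.

(5, 3)


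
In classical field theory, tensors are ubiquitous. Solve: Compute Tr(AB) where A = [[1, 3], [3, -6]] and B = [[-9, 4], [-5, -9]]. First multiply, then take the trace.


Tr(AB) = sum_i (AB)_{ii} where (AB)_{ii} = sum_k A_{ik} B_{ki}.
(AB)_{11} = 1*-9 + 3*-5 = -24
(AB)_{22} = 3*4 + -6*-9 = 66
Tr(AB) = -24 + 66 = 42

42


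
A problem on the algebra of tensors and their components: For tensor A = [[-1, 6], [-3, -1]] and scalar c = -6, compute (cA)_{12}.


Scalar multiplication: (cA)_{ij} = c * A_{ij}.
c = -6
A_{12} = 6
(cA)_{12} = -6 * 6 = -36

-36


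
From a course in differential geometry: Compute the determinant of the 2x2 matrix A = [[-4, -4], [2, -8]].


For a 2x2 matrix [[a, b], [c, d]], det = a*d - b*c.
a = -4, b = -4, c = 2, d = -8
a*d = -4 * -8 = 32
b*c = -4 * 2 = -8
det = 32 - -8 = 40

40


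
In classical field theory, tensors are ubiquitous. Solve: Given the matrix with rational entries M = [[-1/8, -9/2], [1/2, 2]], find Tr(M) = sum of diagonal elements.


The trace is the sum of diagonal entries.
Diagonal: M[1,1] = -1/8, M[2,2] = 2
Tr(M) = -1/8 + 2
Computing step by step:
After adding M[1,1]: -1/8
After adding M[2,2]: 15/8
Tr(M) = 15/8

15/8


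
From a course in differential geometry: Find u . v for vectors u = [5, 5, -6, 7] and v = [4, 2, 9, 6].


The inner product u . v = sum of u_i * v_i.
Term-by-term: 5 * 4, 5 * 2, -6 * 9, 7 * 6
Products: 20, 10, -54, 42
Sum = 20 + 10 + -54 + 42 = 18

18


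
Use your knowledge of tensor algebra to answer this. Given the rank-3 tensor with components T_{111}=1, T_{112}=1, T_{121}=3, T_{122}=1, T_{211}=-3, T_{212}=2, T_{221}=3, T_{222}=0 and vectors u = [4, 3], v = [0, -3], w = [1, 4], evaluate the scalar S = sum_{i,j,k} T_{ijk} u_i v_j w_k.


S = sum over i,j,k of T_{ijk} u_i v_j w_k. Expanding all 8 terms:
T_{111}*u_1*v_1*w_1 = 1*4*0*1 = 0  (running total: 0)
T_{112}*u_1*v_1*w_2 = 1*4*0*4 = 0  (running total: 0)
T_{121}*u_1*v_2*w_1 = 3*4*-3*1 = -36  (running total: -36)
T_{122}*u_1*v_2*w_2 = 1*4*-3*4 = -48  (running total: -84)
T_{211}*u_2*v_1*w_1 = -3*3*0*1 = 0  (running total: -84)
T_{212}*u_2*v_1*w_2 = 2*3*0*4 = 0  (running total: -84)
T_{221}*u_2*v_2*w_1 = 3*3*-3*1 = -27  (running total: -111)
T_{222}*u_2*v_2*w_2 = 0*3*-3*4 = 0  (running total: -111)
S = -111

-111


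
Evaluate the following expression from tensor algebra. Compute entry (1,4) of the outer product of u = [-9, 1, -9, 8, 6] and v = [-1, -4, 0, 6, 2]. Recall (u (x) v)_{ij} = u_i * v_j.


The outer product entry T_{ij} = u_i * v_j.
We need i=1, j=4.
u_1 = -9, v_4 = 6
T_{1,4} = -9 * 6 = -54

-54


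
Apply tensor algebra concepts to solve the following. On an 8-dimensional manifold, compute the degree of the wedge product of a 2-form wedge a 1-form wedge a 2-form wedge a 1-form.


The degree of a wedge product is the sum of the degrees of the individual forms.
Degrees: 2, 1, 2, 1
Total degree = 2 + 1 + 2 + 1 = 6

6


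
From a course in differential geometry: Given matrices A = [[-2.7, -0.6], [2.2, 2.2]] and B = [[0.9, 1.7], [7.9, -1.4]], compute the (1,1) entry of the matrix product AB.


(AB)_{ij} = sum_k A_{ik} B_{kj}.
For i=1, j=1:
A_{11} * B_{11} = -2.7 * 0.9 = -2.43
A_{12} * B_{21} = -0.6 * 7.9 = -4.74
Sum = -2.43 + -4.74 = -7.17

-7.17


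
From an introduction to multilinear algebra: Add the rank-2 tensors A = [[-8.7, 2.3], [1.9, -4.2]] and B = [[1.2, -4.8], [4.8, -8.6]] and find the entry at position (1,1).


Tensor addition is component-wise: (A + B)_{ij} = A_{ij} + B_{ij}.
A_{11} = -8.7
B_{11} = 1.2
(A + B)_{11} = -8.7 + 1.2 = -7.5

-7.5


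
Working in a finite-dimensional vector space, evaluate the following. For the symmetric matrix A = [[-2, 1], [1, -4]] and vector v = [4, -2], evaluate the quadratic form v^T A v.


First compute Av:
(Av)_1 = -2*4 + 1*-2 = -10
(Av)_2 = 1*4 + -4*-2 = 12
Av = [-10, 12]
Then v^T (Av) = 4*-10 + -2*12
= -40 + -24 = -64

-64


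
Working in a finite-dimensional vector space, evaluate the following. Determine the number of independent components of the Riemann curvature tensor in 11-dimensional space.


The Riemann tensor in d dimensions has d^2(d^2 - 1)/12 independent components.
d = 11, so d^2 = 121
d^2 - 1 = 120
d^2(d^2 - 1) = 121 * 120 = 14520
Divide by 12: 14520 / 12 = 1210

1210


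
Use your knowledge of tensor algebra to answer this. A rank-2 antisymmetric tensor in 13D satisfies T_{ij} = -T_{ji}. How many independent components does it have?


An antisymmetric rank-2 tensor satisfies A_{ij} = -A_{ji}, so diagonal entries are zero.
The independent components are the upper-triangular entries: C(n, 2) = n(n-1)/2.
n = 13
C(13, 2) = 13 * 12 / 2 = 156 / 2 = 78

78


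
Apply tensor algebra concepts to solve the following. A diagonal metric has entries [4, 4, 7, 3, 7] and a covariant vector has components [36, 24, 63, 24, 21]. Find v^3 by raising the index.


To raise an index with a diagonal metric: v^i = v_i / g_{ii}.
For index 3: v_3 = 63, g_{33} = 7
v^3 = 63 / 7 = 9

9


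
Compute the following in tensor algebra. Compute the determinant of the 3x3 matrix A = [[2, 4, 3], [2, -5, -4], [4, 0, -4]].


Expanding along the first row, det(A) = a11*M_11 - a12*M_12 + a13*M_13, where M_1j is the (1,j) minor.
Minor M_11 = -5*-4 - -4*0 = 20
Minor M_12 = 2*-4 - -4*4 = 8
Minor M_13 = 2*0 - -5*4 = 20
det = 2*(20) - 4*(8) + 3*(20)
    = 40 - 32 + 60
    = 68

68


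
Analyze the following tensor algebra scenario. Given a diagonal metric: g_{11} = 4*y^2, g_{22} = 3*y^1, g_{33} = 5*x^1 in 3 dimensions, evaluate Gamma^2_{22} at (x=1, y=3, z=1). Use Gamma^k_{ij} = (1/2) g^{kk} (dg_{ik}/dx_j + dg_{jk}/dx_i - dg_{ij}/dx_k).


For a diagonal metric, Gamma^k_{ij} = (1/2) g^{kk} (dg_{ik}/dx_j + dg_{jk}/dx_i - dg_{ij}/dx_k).
The metric is diagonal, so g_{ab} = 0 for a != b.
At the given point: g_{11} = 36, g_{22} = 9, g_{33} = 5
g^{22} = 1/9
dg_{22}/dx_2 = dg_{22}/dx_2 = 3
dg_{22}/dx_2 = dg_{22}/dx_2 = 3
dg_{22}/dx_2 = dg_{22}/dx_2 = 3
Numerator = 3 + 3 - 3 = 3
Gamma^2_{22} = 3 / (2 * 9) = 1/6

1/6


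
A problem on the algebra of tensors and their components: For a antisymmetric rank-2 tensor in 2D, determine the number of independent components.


A antisymmetric rank-2 tensor in d dimensions has d(d-1)/2 independent components.
d = 2
d(d-1)/2 = 2 * 1 / 2 = 2 / 2 = 1

1


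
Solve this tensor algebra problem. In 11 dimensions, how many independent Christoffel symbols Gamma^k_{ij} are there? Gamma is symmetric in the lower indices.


Christoffel symbols Gamma^k_{ij} are symmetric in i,j, so there are d * d(d+1)/2 independent symbols.
d = 11
d(d+1)/2 = 11 * 12 / 2 = 66
Total = 11 * 66 = 726

726
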